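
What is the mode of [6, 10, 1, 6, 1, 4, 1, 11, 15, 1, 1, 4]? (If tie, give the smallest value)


Count the frequency of each value:
  1 appears 5 time(s)
  4 appears 2 time(s)
  6 appears 2 time(s)
  10 appears 1 time(s)
  11 appears 1 time(s)
  15 appears 1 time(s)
Maximum frequency is 5.
Only 1 reaches that frequency, so it is the mode.
Final answer: 1


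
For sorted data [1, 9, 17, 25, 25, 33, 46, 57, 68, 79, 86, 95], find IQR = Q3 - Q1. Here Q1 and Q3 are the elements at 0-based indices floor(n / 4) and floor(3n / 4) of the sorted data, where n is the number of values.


The data has n = 12 elements.
Q1 index = floor(12 / 4) = floor(3) = 3; Q3 index = floor(3 * 12 / 4) = floor(9) = 9
Q1 = element at index 3 = 25
Q3 = element at index 9 = 79
IQR = 79 - 25 = 54
Final answer: 54


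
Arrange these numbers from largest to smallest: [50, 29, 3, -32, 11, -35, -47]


Original list: [50, 29, 3, -32, 11, -35, -47]
Repeatedly take the largest remaining element:
  Remaining [50, 29, 3, -32, 11, -35, -47] -> largest is 50
  Remaining [29, 3, -32, 11, -35, -47] -> largest is 29
  Remaining [3, -32, 11, -35, -47] -> largest is 11
  Remaining [3, -32, -35, -47] -> largest is 3
  Remaining [-32, -35, -47] -> largest is -32
  Remaining [-35, -47] -> largest is -35
  Remaining [-47] -> largest is -47
Collecting the picks in order gives the descending list.
Final answer: [50, 29, 11, 3, -32, -35, -47]


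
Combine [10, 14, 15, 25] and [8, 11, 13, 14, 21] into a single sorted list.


List A: [10, 14, 15, 25]
List B: [8, 11, 13, 14, 21]
Repeatedly compare the front elements and take the smaller:
  10 vs 8 -> take 8
  10 vs 11 -> take 10
  14 vs 11 -> take 11
  14 vs 13 -> take 13
  14 vs 14 -> take 14
  15 vs 14 -> take 14
  15 vs 21 -> take 15
  25 vs 21 -> take 21
  B is exhausted; append the rest of A: [25]
Final answer: [8, 10, 11, 13, 14, 14, 15, 21, 25]


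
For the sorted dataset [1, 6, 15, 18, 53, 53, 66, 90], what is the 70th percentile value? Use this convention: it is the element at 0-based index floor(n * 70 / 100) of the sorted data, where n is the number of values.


The dataset has n = 8 elements.
Index = floor(8 * 70 / 100) = floor(560 / 100) = floor(5.6) = 5
Counting from index 0 in the sorted data, the element at index 5 is 53.
Final answer: 53


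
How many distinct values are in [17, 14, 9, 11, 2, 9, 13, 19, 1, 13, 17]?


List all unique values:
Distinct values: [1, 2, 9, 11, 13, 14, 17, 19]
Count = 8
Final answer: 8


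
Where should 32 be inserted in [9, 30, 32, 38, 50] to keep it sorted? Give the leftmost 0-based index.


List is sorted: [9, 30, 32, 38, 50]
We need the leftmost position where 32 can be inserted, i.e. the first index whose element is >= 32 (or the end of the list if none is).
Binary search with low=0, high=5 (0-based indices):
  low=0, high=5, mid=2: a[2]=32 >= 32, so high = 2
  low=0, high=2, mid=1: a[1]=30 < 32, so low = 2
Now low = high = 2, so the insertion index is 2.
Final answer: 2


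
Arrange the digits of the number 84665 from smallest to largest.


The number 84665 has digits: 8, 4, 6, 6, 5
Sorted: 4, 5, 6, 6, 8
Joining the sorted digits gives the result.
Final answer: 45668


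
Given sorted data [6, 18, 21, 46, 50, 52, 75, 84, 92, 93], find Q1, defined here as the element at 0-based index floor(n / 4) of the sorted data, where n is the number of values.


The list has n = 10 elements.
Q1 index = floor(10 / 4) = floor(2.5) = 2
Counting from index 0 in the sorted data, the element at index 2 is 21.
Final answer: 21


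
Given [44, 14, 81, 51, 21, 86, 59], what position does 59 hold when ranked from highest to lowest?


Sort descending: [86, 81, 59, 51, 44, 21, 14]
Find 59 in the sorted list.
59 is at position 3.
Final answer: 3


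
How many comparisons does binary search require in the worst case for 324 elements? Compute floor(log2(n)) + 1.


Binary search halves the search space each step.
Maximum comparisons = floor(log2(324)) + 1
log2(324) = 8.3399
floor(log2(324)) = 8, so 8 + 1 = 9
Final answer: 9


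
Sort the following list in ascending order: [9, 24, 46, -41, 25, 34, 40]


Original list: [9, 24, 46, -41, 25, 34, 40]
Repeatedly take the smallest remaining element:
  Remaining [9, 24, 46, -41, 25, 34, 40] -> smallest is -41
  Remaining [9, 24, 46, 25, 34, 40] -> smallest is 9
  Remaining [24, 46, 25, 34, 40] -> smallest is 24
  Remaining [46, 25, 34, 40] -> smallest is 25
  Remaining [46, 34, 40] -> smallest is 34
  Remaining [46, 40] -> smallest is 40
  Remaining [46] -> smallest is 46
Collecting the picks in order gives the sorted list.
Final answer: [-41, 9, 24, 25, 34, 40, 46]


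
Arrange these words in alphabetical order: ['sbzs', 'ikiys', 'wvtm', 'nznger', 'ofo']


Compare strings character by character (the first differing letter decides):
  'ikiys' < 'nznger' since 'i' < 'n' at position 1
  'nznger' < 'ofo' since 'n' < 'o' at position 1
  'ofo' < 'sbzs' since 'o' < 's' at position 1
  'sbzs' < 'wvtm' since 's' < 'w' at position 1
Chaining these comparisons gives the alphabetical order.
Final answer: ['ikiys', 'nznger', 'ofo', 'sbzs', 'wvtm']


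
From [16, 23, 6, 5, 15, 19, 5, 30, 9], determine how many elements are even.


Check each element:
  16 is even
  23 is odd
  6 is even
  5 is odd
  15 is odd
  19 is odd
  5 is odd
  30 is even
  9 is odd
Evens: [16, 6, 30]
Count of evens = 3
Final answer: 3


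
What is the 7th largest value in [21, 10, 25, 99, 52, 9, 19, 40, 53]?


Sort descending: [99, 53, 52, 40, 25, 21, 19, 10, 9]
The 7th element (1-indexed) is at index 6.
Value = 19
Final answer: 19


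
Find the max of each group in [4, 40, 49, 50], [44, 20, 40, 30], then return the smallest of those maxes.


Find max of each group:
  Group 1: [4, 40, 49, 50] -> max = 50
  Group 2: [44, 20, 40, 30] -> max = 44
Maxes: [50, 44]
Minimum of maxes = 44
Final answer: 44


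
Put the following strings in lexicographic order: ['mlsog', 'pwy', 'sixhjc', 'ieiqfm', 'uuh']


Compare strings character by character (the first differing letter decides):
  'ieiqfm' < 'mlsog' since 'i' < 'm' at position 1
  'mlsog' < 'pwy' since 'm' < 'p' at position 1
  'pwy' < 'sixhjc' since 'p' < 's' at position 1
  'sixhjc' < 'uuh' since 's' < 'u' at position 1
Chaining these comparisons gives the alphabetical order.
Final answer: ['ieiqfm', 'mlsog', 'pwy', 'sixhjc', 'uuh']


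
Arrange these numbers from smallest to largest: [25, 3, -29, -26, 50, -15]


Original list: [25, 3, -29, -26, 50, -15]
Repeatedly take the smallest remaining element:
  Remaining [25, 3, -29, -26, 50, -15] -> smallest is -29
  Remaining [25, 3, -26, 50, -15] -> smallest is -26
  Remaining [25, 3, 50, -15] -> smallest is -15
  Remaining [25, 3, 50] -> smallest is 3
  Remaining [25, 50] -> smallest is 25
  Remaining [50] -> smallest is 50
Collecting the picks in order gives the sorted list.
Final answer: [-29, -26, -15, 3, 25, 50]


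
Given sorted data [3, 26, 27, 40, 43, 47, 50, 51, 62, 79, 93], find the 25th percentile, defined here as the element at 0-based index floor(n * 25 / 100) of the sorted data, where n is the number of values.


The dataset has n = 11 elements.
Index = floor(11 * 25 / 100) = floor(275 / 100) = floor(2.75) = 2
Counting from index 0 in the sorted data, the element at index 2 is 27.
Final answer: 27


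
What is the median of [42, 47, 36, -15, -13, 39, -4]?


First, sort the list: [-15, -13, -4, 36, 39, 42, 47]
The list has 7 elements (odd count).
The middle index is 3 (0-based), and the element there is 36.
Final answer: 36


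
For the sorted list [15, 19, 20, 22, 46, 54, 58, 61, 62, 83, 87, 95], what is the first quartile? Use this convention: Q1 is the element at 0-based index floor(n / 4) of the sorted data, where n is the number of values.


The list has n = 12 elements.
Q1 index = floor(12 / 4) = floor(3) = 3
Counting from index 0 in the sorted data, the element at index 3 is 22.
Final answer: 22


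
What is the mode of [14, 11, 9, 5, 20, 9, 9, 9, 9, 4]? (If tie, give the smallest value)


Count the frequency of each value:
  4 appears 1 time(s)
  5 appears 1 time(s)
  9 appears 5 time(s)
  11 appears 1 time(s)
  14 appears 1 time(s)
  20 appears 1 time(s)
Maximum frequency is 5.
Only 9 reaches that frequency, so it is the mode.
Final answer: 9


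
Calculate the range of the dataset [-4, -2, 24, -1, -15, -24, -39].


Maximum value: 24
Minimum value: -39
Range = 24 - (-39) = 63
Final answer: 63


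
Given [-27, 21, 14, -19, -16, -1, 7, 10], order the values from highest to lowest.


Original list: [-27, 21, 14, -19, -16, -1, 7, 10]
Repeatedly take the largest remaining element:
  Remaining [-27, 21, 14, -19, -16, -1, 7, 10] -> largest is 21
  Remaining [-27, 14, -19, -16, -1, 7, 10] -> largest is 14
  Remaining [-27, -19, -16, -1, 7, 10] -> largest is 10
  Remaining [-27, -19, -16, -1, 7] -> largest is 7
  Remaining [-27, -19, -16, -1] -> largest is -1
  Remaining [-27, -19, -16] -> largest is -16
  Remaining [-27, -19] -> largest is -19
  Remaining [-27] -> largest is -27
Collecting the picks in order gives the descending list.
Final answer: [21, 14, 10, 7, -1, -16, -19, -27]


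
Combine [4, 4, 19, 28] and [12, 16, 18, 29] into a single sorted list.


List A: [4, 4, 19, 28]
List B: [12, 16, 18, 29]
Repeatedly compare the front elements and take the smaller:
  4 vs 12 -> take 4
  4 vs 12 -> take 4
  19 vs 12 -> take 12
  19 vs 16 -> take 16
  19 vs 18 -> take 18
  19 vs 29 -> take 19
  28 vs 29 -> take 28
  A is exhausted; append the rest of B: [29]
Final answer: [4, 4, 12, 16, 18, 19, 28, 29]


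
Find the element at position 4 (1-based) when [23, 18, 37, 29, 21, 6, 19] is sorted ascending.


Sort ascending: [6, 18, 19, 21, 23, 29, 37]
The 4th element (1-indexed) is at index 3.
Value = 21
Final answer: 21


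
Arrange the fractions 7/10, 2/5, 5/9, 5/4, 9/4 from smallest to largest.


Convert to decimal for comparison:
  7/10 = 0.7
  2/5 = 0.4
  5/9 = 0.5556
  5/4 = 1.25
  9/4 = 2.25
Decimals in increasing order: 0.4 < 0.5556 < 0.7 < 1.25 < 2.25
Writing each back as its fraction gives the sorted order.
Final answer: 2/5, 5/9, 7/10, 5/4, 9/4


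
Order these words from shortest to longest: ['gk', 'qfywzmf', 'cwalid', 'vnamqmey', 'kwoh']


Compute lengths:
  'gk' has length 2
  'qfywzmf' has length 7
  'cwalid' has length 6
  'vnamqmey' has length 8
  'kwoh' has length 4
Lengths in increasing order: 2 < 4 < 6 < 7 < 8
Listing the words in that order gives the answer.
Final answer: ['gk', 'kwoh', 'cwalid', 'qfywzmf', 'vnamqmey']


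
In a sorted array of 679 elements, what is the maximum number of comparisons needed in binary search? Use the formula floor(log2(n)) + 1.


Binary search halves the search space each step.
Maximum comparisons = floor(log2(679)) + 1
log2(679) = 9.4073
floor(log2(679)) = 9, so 9 + 1 = 10
Final answer: 10


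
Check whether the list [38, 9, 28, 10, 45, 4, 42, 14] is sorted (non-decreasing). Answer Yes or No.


Check consecutive pairs:
  38 <= 9? False
  9 <= 28? True
  28 <= 10? False
  10 <= 45? True
  45 <= 4? False
  4 <= 42? True
  42 <= 14? False
4 consecutive pair(s) are out of order, so the list is not sorted.
Final answer: No


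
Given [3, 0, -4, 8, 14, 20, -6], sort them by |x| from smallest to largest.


Compute absolute values:
  |3| = 3
  |0| = 0
  |-4| = 4
  |8| = 8
  |14| = 14
  |20| = 20
  |-6| = 6
Absolute values in increasing order: 0 < 3 < 4 < 6 < 8 < 14 < 20
Listing the original numbers in that order gives the answer.
Final answer: [0, 3, -4, -6, 8, 14, 20]


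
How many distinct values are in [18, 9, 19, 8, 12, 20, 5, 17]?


List all unique values:
Distinct values: [5, 8, 9, 12, 17, 18, 19, 20]
Count = 8
Final answer: 8


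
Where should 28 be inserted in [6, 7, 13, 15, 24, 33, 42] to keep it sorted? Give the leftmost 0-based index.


List is sorted: [6, 7, 13, 15, 24, 33, 42]
We need the leftmost position where 28 can be inserted, i.e. the first index whose element is >= 28 (or the end of the list if none is).
Binary search with low=0, high=7 (0-based indices):
  low=0, high=7, mid=3: a[3]=15 < 28, so low = 4
  low=4, high=7, mid=5: a[5]=33 >= 28, so high = 5
  low=4, high=5, mid=4: a[4]=24 < 28, so low = 5
Now low = high = 5, so the insertion index is 5.
Final answer: 5


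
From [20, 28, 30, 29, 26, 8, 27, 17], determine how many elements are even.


Check each element:
  20 is even
  28 is even
  30 is even
  29 is odd
  26 is even
  8 is even
  27 is odd
  17 is odd
Evens: [20, 28, 30, 26, 8]
Count of evens = 5
Final answer: 5


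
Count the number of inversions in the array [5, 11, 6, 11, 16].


For each element, count the later elements that are smaller than it:
  5 (index 0): smaller elements after it = [] -> 0
  11 (index 1): smaller elements after it = [6] -> 1
  6 (index 2): smaller elements after it = [] -> 0
  11 (index 3): smaller elements after it = [] -> 0
Total inversions = 0 + 1 + 0 + 0 = 1
Final answer: 1


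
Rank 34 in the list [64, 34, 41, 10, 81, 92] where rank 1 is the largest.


Sort descending: [92, 81, 64, 41, 34, 10]
Find 34 in the sorted list.
34 is at position 5.
Final answer: 5


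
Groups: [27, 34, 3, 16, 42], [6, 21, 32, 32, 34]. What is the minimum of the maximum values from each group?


Find max of each group:
  Group 1: [27, 34, 3, 16, 42] -> max = 42
  Group 2: [6, 21, 32, 32, 34] -> max = 34
Maxes: [42, 34]
Minimum of maxes = 34
Final answer: 34


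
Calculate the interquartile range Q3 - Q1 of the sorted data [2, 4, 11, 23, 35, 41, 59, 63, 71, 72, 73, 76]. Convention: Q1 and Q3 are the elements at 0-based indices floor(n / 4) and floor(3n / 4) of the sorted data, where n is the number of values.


The data has n = 12 elements.
Q1 index = floor(12 / 4) = floor(3) = 3; Q3 index = floor(3 * 12 / 4) = floor(9) = 9
Q1 = element at index 3 = 23
Q3 = element at index 9 = 72
IQR = 72 - 23 = 49
Final answer: 49


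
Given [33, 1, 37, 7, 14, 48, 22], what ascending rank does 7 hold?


Sort ascending: [1, 7, 14, 22, 33, 37, 48]
Find 7 in the sorted list.
7 is at position 2 (1-indexed).
Final answer: 2


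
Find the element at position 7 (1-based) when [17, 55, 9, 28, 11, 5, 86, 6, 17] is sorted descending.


Sort descending: [86, 55, 28, 17, 17, 11, 9, 6, 5]
The 7th element (1-indexed) is at index 6.
Value = 9
Final answer: 9


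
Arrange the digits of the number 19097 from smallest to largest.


The number 19097 has digits: 1, 9, 0, 9, 7
Sorted: 0, 1, 7, 9, 9
Joining the sorted digits gives the result.
Final answer: 01799


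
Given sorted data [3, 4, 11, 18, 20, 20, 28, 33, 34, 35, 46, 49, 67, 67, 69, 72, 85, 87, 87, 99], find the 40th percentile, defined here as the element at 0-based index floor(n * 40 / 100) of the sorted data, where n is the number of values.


The dataset has n = 20 elements.
Index = floor(20 * 40 / 100) = floor(800 / 100) = floor(8) = 8
Counting from index 0 in the sorted data, the element at index 8 is 34.
Final answer: 34


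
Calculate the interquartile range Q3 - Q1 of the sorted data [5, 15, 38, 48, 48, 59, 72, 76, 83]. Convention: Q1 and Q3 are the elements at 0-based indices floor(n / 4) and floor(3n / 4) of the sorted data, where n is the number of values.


The data has n = 9 elements.
Q1 index = floor(9 / 4) = floor(2.25) = 2; Q3 index = floor(3 * 9 / 4) = floor(6.75) = 6
Q1 = element at index 2 = 38
Q3 = element at index 6 = 72
IQR = 72 - 38 = 34
Final answer: 34


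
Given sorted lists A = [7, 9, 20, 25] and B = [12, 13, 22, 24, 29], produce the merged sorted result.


List A: [7, 9, 20, 25]
List B: [12, 13, 22, 24, 29]
Repeatedly compare the front elements and take the smaller:
  7 vs 12 -> take 7
  9 vs 12 -> take 9
  20 vs 12 -> take 12
  20 vs 13 -> take 13
  20 vs 22 -> take 20
  25 vs 22 -> take 22
  25 vs 24 -> take 24
  25 vs 29 -> take 25
  A is exhausted; append the rest of B: [29]
Final answer: [7, 9, 12, 13, 20, 22, 24, 25, 29]


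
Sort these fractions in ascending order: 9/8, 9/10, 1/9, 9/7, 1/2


Convert to decimal for comparison:
  9/8 = 1.125
  9/10 = 0.9
  1/9 = 0.1111
  9/7 = 1.2857
  1/2 = 0.5
Decimals in increasing order: 0.1111 < 0.5 < 0.9 < 1.125 < 1.2857
Writing each back as its fraction gives the sorted order.
Final answer: 1/9, 1/2, 9/10, 9/8, 9/7


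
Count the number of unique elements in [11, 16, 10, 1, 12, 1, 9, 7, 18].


List all unique values:
Distinct values: [1, 7, 9, 10, 11, 12, 16, 18]
Count = 8
Final answer: 8


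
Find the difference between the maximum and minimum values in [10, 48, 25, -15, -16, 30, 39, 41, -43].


Maximum value: 48
Minimum value: -43
Range = 48 - (-43) = 91
Final answer: 91


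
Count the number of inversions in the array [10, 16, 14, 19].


For each element, count the later elements that are smaller than it:
  10 (index 0): smaller elements after it = [] -> 0
  16 (index 1): smaller elements after it = [14] -> 1
  14 (index 2): smaller elements after it = [] -> 0
Total inversions = 0 + 1 + 0 = 1
Final answer: 1


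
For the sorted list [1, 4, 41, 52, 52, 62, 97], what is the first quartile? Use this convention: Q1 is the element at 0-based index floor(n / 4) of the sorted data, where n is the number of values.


The list has n = 7 elements.
Q1 index = floor(7 / 4) = floor(1.75) = 1
Counting from index 0 in the sorted data, the element at index 1 is 4.
Final answer: 4


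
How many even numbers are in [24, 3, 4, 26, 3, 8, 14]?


Check each element:
  24 is even
  3 is odd
  4 is even
  26 is even
  3 is odd
  8 is even
  14 is even
Evens: [24, 4, 26, 8, 14]
Count of evens = 5
Final answer: 5


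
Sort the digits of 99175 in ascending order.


The number 99175 has digits: 9, 9, 1, 7, 5
Sorted: 1, 5, 7, 9, 9
Joining the sorted digits gives the result.
Final answer: 15799


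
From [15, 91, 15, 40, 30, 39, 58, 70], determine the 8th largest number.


Sort descending: [91, 70, 58, 40, 39, 30, 15, 15]
The 8th element (1-indexed) is at index 7.
Value = 15
Final answer: 15


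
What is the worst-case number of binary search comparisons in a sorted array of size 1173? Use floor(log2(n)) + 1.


Binary search halves the search space each step.
Maximum comparisons = floor(log2(1173)) + 1
log2(1173) = 10.196
floor(log2(1173)) = 10, so 10 + 1 = 11
Final answer: 11


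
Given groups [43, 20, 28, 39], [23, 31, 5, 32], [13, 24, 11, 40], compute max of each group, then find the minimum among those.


Find max of each group:
  Group 1: [43, 20, 28, 39] -> max = 43
  Group 2: [23, 31, 5, 32] -> max = 32
  Group 3: [13, 24, 11, 40] -> max = 40
Maxes: [43, 32, 40]
Minimum of maxes = 32
Final answer: 32


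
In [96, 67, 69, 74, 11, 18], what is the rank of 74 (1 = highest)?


Sort descending: [96, 74, 69, 67, 18, 11]
Find 74 in the sorted list.
74 is at position 2.
Final answer: 2


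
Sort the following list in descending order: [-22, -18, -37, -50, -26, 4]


Original list: [-22, -18, -37, -50, -26, 4]
Repeatedly take the largest remaining element:
  Remaining [-22, -18, -37, -50, -26, 4] -> largest is 4
  Remaining [-22, -18, -37, -50, -26] -> largest is -18
  Remaining [-22, -37, -50, -26] -> largest is -22
  Remaining [-37, -50, -26] -> largest is -26
  Remaining [-37, -50] -> largest is -37
  Remaining [-50] -> largest is -50
Collecting the picks in order gives the descending list.
Final answer: [4, -18, -22, -26, -37, -50]


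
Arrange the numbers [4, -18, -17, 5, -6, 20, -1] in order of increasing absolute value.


Compute absolute values:
  |4| = 4
  |-18| = 18
  |-17| = 17
  |5| = 5
  |-6| = 6
  |20| = 20
  |-1| = 1
Absolute values in increasing order: 1 < 4 < 5 < 6 < 17 < 18 < 20
Listing the original numbers in that order gives the answer.
Final answer: [-1, 4, 5, -6, -17, -18, 20]


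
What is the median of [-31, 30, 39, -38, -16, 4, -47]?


First, sort the list: [-47, -38, -31, -16, 4, 30, 39]
The list has 7 elements (odd count).
The middle index is 3 (0-based), and the element there is -16.
Final answer: -16


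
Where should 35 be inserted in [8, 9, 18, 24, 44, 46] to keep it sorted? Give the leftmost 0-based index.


List is sorted: [8, 9, 18, 24, 44, 46]
We need the leftmost position where 35 can be inserted, i.e. the first index whose element is >= 35 (or the end of the list if none is).
Binary search with low=0, high=6 (0-based indices):
  low=0, high=6, mid=3: a[3]=24 < 35, so low = 4
  low=4, high=6, mid=5: a[5]=46 >= 35, so high = 5
  low=4, high=5, mid=4: a[4]=44 >= 35, so high = 4
Now low = high = 4, so the insertion index is 4.
Final answer: 4


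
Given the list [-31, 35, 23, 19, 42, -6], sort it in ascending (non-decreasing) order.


Original list: [-31, 35, 23, 19, 42, -6]
Repeatedly take the smallest remaining element:
  Remaining [-31, 35, 23, 19, 42, -6] -> smallest is -31
  Remaining [35, 23, 19, 42, -6] -> smallest is -6
  Remaining [35, 23, 19, 42] -> smallest is 19
  Remaining [35, 23, 42] -> smallest is 23
  Remaining [35, 42] -> smallest is 35
  Remaining [42] -> smallest is 42
Collecting the picks in order gives the sorted list.
Final answer: [-31, -6, 19, 23, 35, 42]


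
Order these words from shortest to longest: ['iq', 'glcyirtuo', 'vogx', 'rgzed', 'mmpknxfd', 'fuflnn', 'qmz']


Compute lengths:
  'iq' has length 2
  'glcyirtuo' has length 9
  'vogx' has length 4
  'rgzed' has length 5
  'mmpknxfd' has length 8
  'fuflnn' has length 6
  'qmz' has length 3
Lengths in increasing order: 2 < 3 < 4 < 5 < 6 < 8 < 9
Listing the words in that order gives the answer.
Final answer: ['iq', 'qmz', 'vogx', 'rgzed', 'fuflnn', 'mmpknxfd', 'glcyirtuo']


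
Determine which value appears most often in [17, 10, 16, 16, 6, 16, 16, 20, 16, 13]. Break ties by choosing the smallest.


Count the frequency of each value:
  6 appears 1 time(s)
  10 appears 1 time(s)
  13 appears 1 time(s)
  16 appears 5 time(s)
  17 appears 1 time(s)
  20 appears 1 time(s)
Maximum frequency is 5.
Only 16 reaches that frequency, so it is the mode.
Final answer: 16


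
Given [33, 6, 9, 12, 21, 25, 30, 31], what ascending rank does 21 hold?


Sort ascending: [6, 9, 12, 21, 25, 30, 31, 33]
Find 21 in the sorted list.
21 is at position 4 (1-indexed).
Final answer: 4


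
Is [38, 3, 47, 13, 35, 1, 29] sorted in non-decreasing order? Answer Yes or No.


Check consecutive pairs:
  38 <= 3? False
  3 <= 47? True
  47 <= 13? False
  13 <= 35? True
  35 <= 1? False
  1 <= 29? True
3 consecutive pair(s) are out of order, so the list is not sorted.
Final answer: No


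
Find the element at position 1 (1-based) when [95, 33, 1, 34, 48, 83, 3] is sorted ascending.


Sort ascending: [1, 3, 33, 34, 48, 83, 95]
The 1st element (1-indexed) is at index 0.
Value = 1
Final answer: 1


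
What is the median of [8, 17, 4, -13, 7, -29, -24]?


First, sort the list: [-29, -24, -13, 4, 7, 8, 17]
The list has 7 elements (odd count).
The middle index is 3 (0-based), and the element there is 4.
Final answer: 4


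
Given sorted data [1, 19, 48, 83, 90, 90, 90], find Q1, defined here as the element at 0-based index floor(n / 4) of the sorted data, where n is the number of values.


The list has n = 7 elements.
Q1 index = floor(7 / 4) = floor(1.75) = 1
Counting from index 0 in the sorted data, the element at index 1 is 19.
Final answer: 19


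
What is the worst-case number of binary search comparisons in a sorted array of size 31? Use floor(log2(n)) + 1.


Binary search halves the search space each step.
Maximum comparisons = floor(log2(31)) + 1
log2(31) = 4.9542
floor(log2(31)) = 4, so 4 + 1 = 5
Final answer: 5


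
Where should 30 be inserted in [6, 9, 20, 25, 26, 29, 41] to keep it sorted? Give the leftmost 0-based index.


List is sorted: [6, 9, 20, 25, 26, 29, 41]
We need the leftmost position where 30 can be inserted, i.e. the first index whose element is >= 30 (or the end of the list if none is).
Binary search with low=0, high=7 (0-based indices):
  low=0, high=7, mid=3: a[3]=25 < 30, so low = 4
  low=4, high=7, mid=5: a[5]=29 < 30, so low = 6
  low=6, high=7, mid=6: a[6]=41 >= 30, so high = 6
Now low = high = 6, so the insertion index is 6.
Final answer: 6


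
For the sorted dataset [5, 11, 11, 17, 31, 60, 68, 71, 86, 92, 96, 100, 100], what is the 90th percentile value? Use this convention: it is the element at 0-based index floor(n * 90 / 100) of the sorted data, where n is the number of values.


The dataset has n = 13 elements.
Index = floor(13 * 90 / 100) = floor(1170 / 100) = floor(11.7) = 11
Counting from index 0 in the sorted data, the element at index 11 is 100.
Final answer: 100


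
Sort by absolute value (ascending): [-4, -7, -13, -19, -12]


Compute absolute values:
  |-4| = 4
  |-7| = 7
  |-13| = 13
  |-19| = 19
  |-12| = 12
Absolute values in increasing order: 4 < 7 < 12 < 13 < 19
Listing the original numbers in that order gives the answer.
Final answer: [-4, -7, -12, -13, -19]


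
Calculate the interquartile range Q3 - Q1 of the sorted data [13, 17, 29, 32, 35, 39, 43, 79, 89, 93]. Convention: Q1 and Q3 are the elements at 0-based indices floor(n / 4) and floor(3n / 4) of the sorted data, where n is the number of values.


The data has n = 10 elements.
Q1 index = floor(10 / 4) = floor(2.5) = 2; Q3 index = floor(3 * 10 / 4) = floor(7.5) = 7
Q1 = element at index 2 = 29
Q3 = element at index 7 = 79
IQR = 79 - 29 = 50
Final answer: 50


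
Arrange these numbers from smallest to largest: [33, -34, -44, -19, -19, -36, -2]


Original list: [33, -34, -44, -19, -19, -36, -2]
Repeatedly take the smallest remaining element:
  Remaining [33, -34, -44, -19, -19, -36, -2] -> smallest is -44
  Remaining [33, -34, -19, -19, -36, -2] -> smallest is -36
  Remaining [33, -34, -19, -19, -2] -> smallest is -34
  Remaining [33, -19, -19, -2] -> smallest is -19
  Remaining [33, -19, -2] -> smallest is -19
  Remaining [33, -2] -> smallest is -2
  Remaining [33] -> smallest is 33
Collecting the picks in order gives the sorted list.
Final answer: [-44, -36, -34, -19, -19, -2, 33]


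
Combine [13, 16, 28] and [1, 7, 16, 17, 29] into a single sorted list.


List A: [13, 16, 28]
List B: [1, 7, 16, 17, 29]
Repeatedly compare the front elements and take the smaller:
  13 vs 1 -> take 1
  13 vs 7 -> take 7
  13 vs 16 -> take 13
  16 vs 16 -> take 16
  28 vs 16 -> take 16
  28 vs 17 -> take 17
  28 vs 29 -> take 28
  A is exhausted; append the rest of B: [29]
Final answer: [1, 7, 13, 16, 16, 17, 28, 29]


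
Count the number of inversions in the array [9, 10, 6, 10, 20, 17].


For each element, count the later elements that are smaller than it:
  9 (index 0): smaller elements after it = [6] -> 1
  10 (index 1): smaller elements after it = [6] -> 1
  6 (index 2): smaller elements after it = [] -> 0
  10 (index 3): smaller elements after it = [] -> 0
  20 (index 4): smaller elements after it = [17] -> 1
Total inversions = 1 + 1 + 0 + 0 + 1 = 3
Final answer: 3


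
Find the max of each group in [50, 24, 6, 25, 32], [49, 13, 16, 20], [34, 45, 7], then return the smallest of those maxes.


Find max of each group:
  Group 1: [50, 24, 6, 25, 32] -> max = 50
  Group 2: [49, 13, 16, 20] -> max = 49
  Group 3: [34, 45, 7] -> max = 45
Maxes: [50, 49, 45]
Minimum of maxes = 45
Final answer: 45


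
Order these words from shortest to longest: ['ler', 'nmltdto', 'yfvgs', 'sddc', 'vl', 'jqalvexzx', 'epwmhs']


Compute lengths:
  'ler' has length 3
  'nmltdto' has length 7
  'yfvgs' has length 5
  'sddc' has length 4
  'vl' has length 2
  'jqalvexzx' has length 9
  'epwmhs' has length 6
Lengths in increasing order: 2 < 3 < 4 < 5 < 6 < 7 < 9
Listing the words in that order gives the answer.
Final answer: ['vl', 'ler', 'sddc', 'yfvgs', 'epwmhs', 'nmltdto', 'jqalvexzx']


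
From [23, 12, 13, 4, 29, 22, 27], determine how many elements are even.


Check each element:
  23 is odd
  12 is even
  13 is odd
  4 is even
  29 is odd
  22 is even
  27 is odd
Evens: [12, 4, 22]
Count of evens = 3
Final answer: 3


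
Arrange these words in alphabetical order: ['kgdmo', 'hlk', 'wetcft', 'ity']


Compare strings character by character (the first differing letter decides):
  'hlk' < 'ity' since 'h' < 'i' at position 1
  'ity' < 'kgdmo' since 'i' < 'k' at position 1
  'kgdmo' < 'wetcft' since 'k' < 'w' at position 1
Chaining these comparisons gives the alphabetical order.
Final answer: ['hlk', 'ity', 'kgdmo', 'wetcft']


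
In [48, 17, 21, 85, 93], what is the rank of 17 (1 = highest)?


Sort descending: [93, 85, 48, 21, 17]
Find 17 in the sorted list.
17 is at position 5.
Final answer: 5


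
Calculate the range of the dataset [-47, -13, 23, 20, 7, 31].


Maximum value: 31
Minimum value: -47
Range = 31 - (-47) = 78
Final answer: 78


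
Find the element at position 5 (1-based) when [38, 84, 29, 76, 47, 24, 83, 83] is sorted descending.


Sort descending: [84, 83, 83, 76, 47, 38, 29, 24]
The 5th element (1-indexed) is at index 4.
Value = 47
Final answer: 47


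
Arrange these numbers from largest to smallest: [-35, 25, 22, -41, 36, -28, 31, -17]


Original list: [-35, 25, 22, -41, 36, -28, 31, -17]
Repeatedly take the largest remaining element:
  Remaining [-35, 25, 22, -41, 36, -28, 31, -17] -> largest is 36
  Remaining [-35, 25, 22, -41, -28, 31, -17] -> largest is 31
  Remaining [-35, 25, 22, -41, -28, -17] -> largest is 25
  Remaining [-35, 22, -41, -28, -17] -> largest is 22
  Remaining [-35, -41, -28, -17] -> largest is -17
  Remaining [-35, -41, -28] -> largest is -28
  Remaining [-35, -41] -> largest is -35
  Remaining [-41] -> largest is -41
Collecting the picks in order gives the descending list.
Final answer: [36, 31, 25, 22, -17, -28, -35, -41]


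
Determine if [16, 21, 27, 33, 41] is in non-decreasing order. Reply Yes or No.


Check consecutive pairs:
  16 <= 21? True
  21 <= 27? True
  27 <= 33? True
  33 <= 41? True
Every consecutive pair is in order, so the list is non-decreasing.
Final answer: Yes


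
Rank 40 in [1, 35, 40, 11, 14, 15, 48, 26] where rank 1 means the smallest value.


Sort ascending: [1, 11, 14, 15, 26, 35, 40, 48]
Find 40 in the sorted list.
40 is at position 7 (1-indexed).
Final answer: 7


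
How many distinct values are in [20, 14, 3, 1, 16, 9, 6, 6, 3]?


List all unique values:
Distinct values: [1, 3, 6, 9, 14, 16, 20]
Count = 7
Final answer: 7


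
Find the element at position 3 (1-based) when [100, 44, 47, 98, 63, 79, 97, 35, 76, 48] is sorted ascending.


Sort ascending: [35, 44, 47, 48, 63, 76, 79, 97, 98, 100]
The 3rd element (1-indexed) is at index 2.
Value = 47
Final answer: 47


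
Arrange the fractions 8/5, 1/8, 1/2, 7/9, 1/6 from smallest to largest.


Convert to decimal for comparison:
  8/5 = 1.6
  1/8 = 0.125
  1/2 = 0.5
  7/9 = 0.7778
  1/6 = 0.1667
Decimals in increasing order: 0.125 < 0.1667 < 0.5 < 0.7778 < 1.6
Writing each back as its fraction gives the sorted order.
Final answer: 1/8, 1/6, 1/2, 7/9, 8/5


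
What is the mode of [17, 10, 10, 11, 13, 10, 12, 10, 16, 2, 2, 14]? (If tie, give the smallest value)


Count the frequency of each value:
  2 appears 2 time(s)
  10 appears 4 time(s)
  11 appears 1 time(s)
  12 appears 1 time(s)
  13 appears 1 time(s)
  14 appears 1 time(s)
  16 appears 1 time(s)
  17 appears 1 time(s)
Maximum frequency is 4.
Only 10 reaches that frequency, so it is the mode.
Final answer: 10


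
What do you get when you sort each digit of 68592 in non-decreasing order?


The number 68592 has digits: 6, 8, 5, 9, 2
Sorted: 2, 5, 6, 8, 9
Joining the sorted digits gives the result.
Final answer: 25689


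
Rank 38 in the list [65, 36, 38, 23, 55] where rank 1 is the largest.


Sort descending: [65, 55, 38, 36, 23]
Find 38 in the sorted list.
38 is at position 3.
Final answer: 3


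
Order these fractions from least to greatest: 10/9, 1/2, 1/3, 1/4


Convert to decimal for comparison:
  10/9 = 1.1111
  1/2 = 0.5
  1/3 = 0.3333
  1/4 = 0.25
Decimals in increasing order: 0.25 < 0.3333 < 0.5 < 1.1111
Writing each back as its fraction gives the sorted order.
Final answer: 1/4, 1/3, 1/2, 10/9


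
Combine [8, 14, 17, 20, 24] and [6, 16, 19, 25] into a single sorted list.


List A: [8, 14, 17, 20, 24]
List B: [6, 16, 19, 25]
Repeatedly compare the front elements and take the smaller:
  8 vs 6 -> take 6
  8 vs 16 -> take 8
  14 vs 16 -> take 14
  17 vs 16 -> take 16
  17 vs 19 -> take 17
  20 vs 19 -> take 19
  20 vs 25 -> take 20
  24 vs 25 -> take 24
  A is exhausted; append the rest of B: [25]
Final answer: [6, 8, 14, 16, 17, 19, 20, 24, 25]


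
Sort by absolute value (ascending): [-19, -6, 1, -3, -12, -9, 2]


Compute absolute values:
  |-19| = 19
  |-6| = 6
  |1| = 1
  |-3| = 3
  |-12| = 12
  |-9| = 9
  |2| = 2
Absolute values in increasing order: 1 < 2 < 3 < 6 < 9 < 12 < 19
Listing the original numbers in that order gives the answer.
Final answer: [1, 2, -3, -6, -9, -12, -19]


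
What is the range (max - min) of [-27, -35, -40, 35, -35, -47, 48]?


Maximum value: 48
Minimum value: -47
Range = 48 - (-47) = 95
Final answer: 95


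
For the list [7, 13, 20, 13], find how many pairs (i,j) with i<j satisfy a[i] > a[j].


For each element, count the later elements that are smaller than it:
  7 (index 0): smaller elements after it = [] -> 0
  13 (index 1): smaller elements after it = [] -> 0
  20 (index 2): smaller elements after it = [13] -> 1
Total inversions = 0 + 0 + 1 = 1
Final answer: 1


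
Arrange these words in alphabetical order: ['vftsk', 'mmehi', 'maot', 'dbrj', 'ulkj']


Compare strings character by character (the first differing letter decides):
  'dbrj' < 'maot' since 'd' < 'm' at position 1
  'maot' < 'mmehi' since 'a' < 'm' at position 2
  'mmehi' < 'ulkj' since 'm' < 'u' at position 1
  'ulkj' < 'vftsk' since 'u' < 'v' at position 1
Chaining these comparisons gives the alphabetical order.
Final answer: ['dbrj', 'maot', 'mmehi', 'ulkj', 'vftsk']


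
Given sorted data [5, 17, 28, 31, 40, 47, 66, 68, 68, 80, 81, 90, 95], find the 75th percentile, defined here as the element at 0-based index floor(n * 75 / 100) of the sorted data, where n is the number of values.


The dataset has n = 13 elements.
Index = floor(13 * 75 / 100) = floor(975 / 100) = floor(9.75) = 9
Counting from index 0 in the sorted data, the element at index 9 is 80.
Final answer: 80


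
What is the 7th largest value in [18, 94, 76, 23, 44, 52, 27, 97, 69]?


Sort descending: [97, 94, 76, 69, 52, 44, 27, 23, 18]
The 7th element (1-indexed) is at index 6.
Value = 27
Final answer: 27


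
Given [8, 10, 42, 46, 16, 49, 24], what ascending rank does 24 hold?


Sort ascending: [8, 10, 16, 24, 42, 46, 49]
Find 24 in the sorted list.
24 is at position 4 (1-indexed).
Final answer: 4


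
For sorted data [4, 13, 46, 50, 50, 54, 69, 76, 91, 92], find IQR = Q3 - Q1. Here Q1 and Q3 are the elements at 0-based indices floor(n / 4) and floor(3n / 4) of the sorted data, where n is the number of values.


The data has n = 10 elements.
Q1 index = floor(10 / 4) = floor(2.5) = 2; Q3 index = floor(3 * 10 / 4) = floor(7.5) = 7
Q1 = element at index 2 = 46
Q3 = element at index 7 = 76
IQR = 76 - 46 = 30
Final answer: 30


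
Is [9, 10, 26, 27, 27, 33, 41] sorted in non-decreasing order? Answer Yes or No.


Check consecutive pairs:
  9 <= 10? True
  10 <= 26? True
  26 <= 27? True
  27 <= 27? True
  27 <= 33? True
  33 <= 41? True
Every consecutive pair is in order, so the list is non-decreasing.
Final answer: Yes


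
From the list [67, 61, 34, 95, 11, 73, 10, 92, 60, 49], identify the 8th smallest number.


Sort ascending: [10, 11, 34, 49, 60, 61, 67, 73, 92, 95]
The 8th element (1-indexed) is at index 7.
Value = 73
Final answer: 73


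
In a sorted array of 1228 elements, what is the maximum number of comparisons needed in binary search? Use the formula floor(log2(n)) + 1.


Binary search halves the search space each step.
Maximum comparisons = floor(log2(1228)) + 1
log2(1228) = 10.2621
floor(log2(1228)) = 10, so 10 + 1 = 11
Final answer: 11


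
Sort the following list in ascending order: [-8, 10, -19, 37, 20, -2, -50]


Original list: [-8, 10, -19, 37, 20, -2, -50]
Repeatedly take the smallest remaining element:
  Remaining [-8, 10, -19, 37, 20, -2, -50] -> smallest is -50
  Remaining [-8, 10, -19, 37, 20, -2] -> smallest is -19
  Remaining [-8, 10, 37, 20, -2] -> smallest is -8
  Remaining [10, 37, 20, -2] -> smallest is -2
  Remaining [10, 37, 20] -> smallest is 10
  Remaining [37, 20] -> smallest is 20
  Remaining [37] -> smallest is 37
Collecting the picks in order gives the sorted list.
Final answer: [-50, -19, -8, -2, 10, 20, 37]


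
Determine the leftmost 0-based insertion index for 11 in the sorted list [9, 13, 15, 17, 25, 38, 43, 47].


List is sorted: [9, 13, 15, 17, 25, 38, 43, 47]
We need the leftmost position where 11 can be inserted, i.e. the first index whose element is >= 11 (or the end of the list if none is).
Binary search with low=0, high=8 (0-based indices):
  low=0, high=8, mid=4: a[4]=25 >= 11, so high = 4
  low=0, high=4, mid=2: a[2]=15 >= 11, so high = 2
  low=0, high=2, mid=1: a[1]=13 >= 11, so high = 1
  low=0, high=1, mid=0: a[0]=9 < 11, so low = 1
Now low = high = 1, so the insertion index is 1.
Final answer: 1


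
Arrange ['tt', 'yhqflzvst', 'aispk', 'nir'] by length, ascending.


Compute lengths:
  'tt' has length 2
  'yhqflzvst' has length 9
  'aispk' has length 5
  'nir' has length 3
Lengths in increasing order: 2 < 3 < 5 < 9
Listing the words in that order gives the answer.
Final answer: ['tt', 'nir', 'aispk', 'yhqflzvst']


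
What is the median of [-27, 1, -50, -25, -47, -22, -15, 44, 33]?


First, sort the list: [-50, -47, -27, -25, -22, -15, 1, 33, 44]
The list has 9 elements (odd count).
The middle index is 4 (0-based), and the element there is -22.
Final answer: -22


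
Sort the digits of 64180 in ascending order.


The number 64180 has digits: 6, 4, 1, 8, 0
Sorted: 0, 1, 4, 6, 8
Joining the sorted digits gives the result.
Final answer: 01468


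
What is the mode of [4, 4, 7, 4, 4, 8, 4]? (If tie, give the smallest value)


Count the frequency of each value:
  4 appears 5 time(s)
  7 appears 1 time(s)
  8 appears 1 time(s)
Maximum frequency is 5.
Only 4 reaches that frequency, so it is the mode.
Final answer: 4


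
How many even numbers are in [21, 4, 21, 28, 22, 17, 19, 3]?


Check each element:
  21 is odd
  4 is even
  21 is odd
  28 is even
  22 is even
  17 is odd
  19 is odd
  3 is odd
Evens: [4, 28, 22]
Count of evens = 3
Final answer: 3


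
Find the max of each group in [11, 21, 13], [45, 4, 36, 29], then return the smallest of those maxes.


Find max of each group:
  Group 1: [11, 21, 13] -> max = 21
  Group 2: [45, 4, 36, 29] -> max = 45
Maxes: [21, 45]
Minimum of maxes = 21
Final answer: 21


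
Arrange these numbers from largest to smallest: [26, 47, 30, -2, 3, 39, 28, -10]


Original list: [26, 47, 30, -2, 3, 39, 28, -10]
Repeatedly take the largest remaining element:
  Remaining [26, 47, 30, -2, 3, 39, 28, -10] -> largest is 47
  Remaining [26, 30, -2, 3, 39, 28, -10] -> largest is 39
  Remaining [26, 30, -2, 3, 28, -10] -> largest is 30
  Remaining [26, -2, 3, 28, -10] -> largest is 28
  Remaining [26, -2, 3, -10] -> largest is 26
  Remaining [-2, 3, -10] -> largest is 3
  Remaining [-2, -10] -> largest is -2
  Remaining [-10] -> largest is -10
Collecting the picks in order gives the descending list.
Final answer: [47, 39, 30, 28, 26, 3, -2, -10]


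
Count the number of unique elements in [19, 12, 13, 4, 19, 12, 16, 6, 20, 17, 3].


List all unique values:
Distinct values: [3, 4, 6, 12, 13, 16, 17, 19, 20]
Count = 9
Final answer: 9


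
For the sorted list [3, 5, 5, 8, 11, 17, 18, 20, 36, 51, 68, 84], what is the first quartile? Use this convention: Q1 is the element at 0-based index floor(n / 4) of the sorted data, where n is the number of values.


The list has n = 12 elements.
Q1 index = floor(12 / 4) = floor(3) = 3
Counting from index 0 in the sorted data, the element at index 3 is 8.
Final answer: 8
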